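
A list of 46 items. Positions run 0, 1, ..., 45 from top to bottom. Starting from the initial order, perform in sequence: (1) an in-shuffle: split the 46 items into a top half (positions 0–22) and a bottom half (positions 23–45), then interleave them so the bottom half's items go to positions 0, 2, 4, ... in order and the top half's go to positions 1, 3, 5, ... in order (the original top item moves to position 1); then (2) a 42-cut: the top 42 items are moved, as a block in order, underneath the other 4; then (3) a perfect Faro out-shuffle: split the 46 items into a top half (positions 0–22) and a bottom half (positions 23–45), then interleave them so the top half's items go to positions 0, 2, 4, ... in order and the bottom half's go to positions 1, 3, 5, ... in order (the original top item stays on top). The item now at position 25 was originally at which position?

Undo the operations in reverse order, starting from position 25:
  undo op 3 (out-shuffle, from bottom half): 25 ← 35
  undo op 2 (cut 42): 35 ← 31
  undo op 1 (in-shuffle, from top half): 31 ← 15
So the item at position 25 came from original position 15.

15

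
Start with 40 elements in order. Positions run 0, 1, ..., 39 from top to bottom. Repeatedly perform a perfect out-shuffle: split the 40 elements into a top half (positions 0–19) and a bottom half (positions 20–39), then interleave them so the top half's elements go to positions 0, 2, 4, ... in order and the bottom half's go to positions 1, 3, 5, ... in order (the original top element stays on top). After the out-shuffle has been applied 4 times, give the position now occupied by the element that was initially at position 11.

20

Track the element's position through each out-shuffle:
11 → 22 → 5 → 10 → 20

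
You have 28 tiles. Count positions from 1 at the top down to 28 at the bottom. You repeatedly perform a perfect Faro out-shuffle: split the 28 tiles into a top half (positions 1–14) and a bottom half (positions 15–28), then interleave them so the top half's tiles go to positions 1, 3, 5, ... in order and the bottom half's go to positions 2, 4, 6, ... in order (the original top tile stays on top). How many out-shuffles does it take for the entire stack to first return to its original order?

18

The out-shuffle permutes the 28 positions with cycle lengths [1, 1, 2, 6, 18].
Every tile is home exactly when every cycle has completed a whole number of laps, i.e. after lcm(1, 2, 6, 18) = 18 out-shuffles.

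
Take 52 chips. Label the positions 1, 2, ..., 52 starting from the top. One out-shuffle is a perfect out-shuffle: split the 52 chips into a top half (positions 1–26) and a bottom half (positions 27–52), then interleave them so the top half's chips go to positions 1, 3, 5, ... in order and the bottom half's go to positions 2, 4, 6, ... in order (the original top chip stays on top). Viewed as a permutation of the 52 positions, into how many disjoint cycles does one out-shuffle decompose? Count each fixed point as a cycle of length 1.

Trace each unvisited position around until it returns:
(1) (2 3 5 9 17 33 14 27) (4 7 13 25 49 46 40 28) (6 11 21 41 30 8 15 29) (10 19 37 22 43 34 16 31) (12 23 45 38 24 47 42 32) (18 35) (20 39 26 51 50 48 44 36) ... plus 1 more
9 cycles in total.

9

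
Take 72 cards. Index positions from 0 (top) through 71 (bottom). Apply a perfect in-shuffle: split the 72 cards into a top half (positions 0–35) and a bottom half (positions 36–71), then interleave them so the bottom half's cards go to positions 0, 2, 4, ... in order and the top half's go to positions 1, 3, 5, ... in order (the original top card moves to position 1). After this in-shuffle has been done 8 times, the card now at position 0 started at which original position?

1

Work backwards from position 0, undoing one in-shuffle at a time:
0 ← 36 ← 54 ← 63 ← 31 ← 15 ← 7 ← 3 ← 1
So the card now at position 0 started at position 1.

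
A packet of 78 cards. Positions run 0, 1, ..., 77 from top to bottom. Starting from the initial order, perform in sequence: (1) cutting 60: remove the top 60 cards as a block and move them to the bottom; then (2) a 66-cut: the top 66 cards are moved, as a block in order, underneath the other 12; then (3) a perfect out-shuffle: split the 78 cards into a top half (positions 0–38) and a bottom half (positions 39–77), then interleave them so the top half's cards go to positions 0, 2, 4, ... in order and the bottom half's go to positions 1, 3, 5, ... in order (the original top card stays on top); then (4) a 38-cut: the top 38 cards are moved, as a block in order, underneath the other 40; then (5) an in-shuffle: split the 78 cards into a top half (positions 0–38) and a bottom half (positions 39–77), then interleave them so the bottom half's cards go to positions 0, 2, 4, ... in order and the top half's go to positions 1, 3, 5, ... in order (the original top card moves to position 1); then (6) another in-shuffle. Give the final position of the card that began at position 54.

Track the card from position 54 forward through each operation:
  after op 1 (cut 60): 54 → 72
  after op 2 (cut 66): 72 → 6
  after op 3 (out-shuffle): 6 → 12
  after op 4 (cut 38): 12 → 52
  after op 5 (in-shuffle): 52 → 26
  after op 6 (in-shuffle): 26 → 53

53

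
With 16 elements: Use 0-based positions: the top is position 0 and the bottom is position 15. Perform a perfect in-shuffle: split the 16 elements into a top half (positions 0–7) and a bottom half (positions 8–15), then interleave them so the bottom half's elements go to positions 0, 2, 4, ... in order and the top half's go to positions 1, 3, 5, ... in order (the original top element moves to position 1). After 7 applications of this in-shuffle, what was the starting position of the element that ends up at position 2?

5

Work backwards from position 2, undoing one in-shuffle at a time:
2 ← 9 ← 4 ← 10 ← 13 ← 6 ← 11 ← 5
So the element now at position 2 started at position 5.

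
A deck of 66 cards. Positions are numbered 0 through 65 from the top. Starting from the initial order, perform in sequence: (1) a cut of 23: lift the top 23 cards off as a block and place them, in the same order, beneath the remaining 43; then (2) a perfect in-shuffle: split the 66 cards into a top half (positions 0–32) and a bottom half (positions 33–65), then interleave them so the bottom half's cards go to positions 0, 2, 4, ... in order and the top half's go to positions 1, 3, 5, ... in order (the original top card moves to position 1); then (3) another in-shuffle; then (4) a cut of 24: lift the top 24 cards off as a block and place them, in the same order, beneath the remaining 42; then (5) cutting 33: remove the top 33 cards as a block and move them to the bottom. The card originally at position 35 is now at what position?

Track the card from position 35 forward through each operation:
  after op 1 (cut 23): 35 → 12
  after op 2 (in-shuffle): 12 → 25
  after op 3 (in-shuffle): 25 → 51
  after op 4 (cut 24): 51 → 27
  after op 5 (cut 33): 27 → 60

60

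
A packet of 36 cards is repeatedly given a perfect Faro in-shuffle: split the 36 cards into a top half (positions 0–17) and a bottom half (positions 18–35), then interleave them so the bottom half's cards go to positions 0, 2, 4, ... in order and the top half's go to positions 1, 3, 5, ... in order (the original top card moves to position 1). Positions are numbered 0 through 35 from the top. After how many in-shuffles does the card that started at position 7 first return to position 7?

36

Follow position 7 under repeated in-shuffles:
7 → 15 → 31 → 26 → 16 → 33 → 30 → 24 → ... → 7 (length 36)
It first returns after 36 in-shuffles.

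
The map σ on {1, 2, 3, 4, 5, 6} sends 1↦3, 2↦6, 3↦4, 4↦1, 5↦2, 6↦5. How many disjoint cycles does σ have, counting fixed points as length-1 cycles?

2

Cycle decomposition: (1 3 4) (2 6 5).
2 cycles.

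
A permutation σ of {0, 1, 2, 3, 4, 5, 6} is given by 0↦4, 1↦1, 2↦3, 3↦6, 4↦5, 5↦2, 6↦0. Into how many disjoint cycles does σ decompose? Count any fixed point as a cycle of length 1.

2

Cycle decomposition: (0 4 5 2 3 6) (1).
2 cycles.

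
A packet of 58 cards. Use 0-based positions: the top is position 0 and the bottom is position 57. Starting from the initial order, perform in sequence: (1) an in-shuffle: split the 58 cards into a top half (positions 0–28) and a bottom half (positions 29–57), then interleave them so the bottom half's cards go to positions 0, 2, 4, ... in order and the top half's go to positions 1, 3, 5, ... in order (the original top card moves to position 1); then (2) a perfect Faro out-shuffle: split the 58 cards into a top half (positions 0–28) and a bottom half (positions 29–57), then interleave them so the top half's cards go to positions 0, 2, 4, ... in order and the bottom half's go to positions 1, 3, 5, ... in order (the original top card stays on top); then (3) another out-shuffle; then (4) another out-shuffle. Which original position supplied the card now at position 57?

28

Undo the operations in reverse order, starting from position 57:
  undo op 4 (out-shuffle, from bottom half): 57 ← 57
  undo op 3 (out-shuffle, from bottom half): 57 ← 57
  undo op 2 (out-shuffle, from bottom half): 57 ← 57
  undo op 1 (in-shuffle, from top half): 57 ← 28
So the card at position 57 came from original position 28.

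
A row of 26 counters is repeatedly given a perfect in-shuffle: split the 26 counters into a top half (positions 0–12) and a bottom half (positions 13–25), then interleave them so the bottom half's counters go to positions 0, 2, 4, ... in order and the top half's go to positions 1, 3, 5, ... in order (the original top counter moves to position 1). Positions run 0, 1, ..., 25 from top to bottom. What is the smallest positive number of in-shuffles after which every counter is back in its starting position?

The in-shuffle permutes the 26 positions with cycle lengths [2, 6, 18].
Every counter is home exactly when every cycle has completed a whole number of laps, i.e. after lcm(2, 6, 18) = 18 in-shuffles.

18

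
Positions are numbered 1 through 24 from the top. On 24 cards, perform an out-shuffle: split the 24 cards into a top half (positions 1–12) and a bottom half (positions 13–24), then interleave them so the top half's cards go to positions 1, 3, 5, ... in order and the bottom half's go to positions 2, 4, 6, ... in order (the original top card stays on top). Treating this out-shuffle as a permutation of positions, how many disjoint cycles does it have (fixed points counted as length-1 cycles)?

Trace each unvisited position around until it returns:
(1) (2 3 5 9 17 10 ... len 11) (6 11 21 18 12 23 ... len 11) (24)
4 cycles in total.

4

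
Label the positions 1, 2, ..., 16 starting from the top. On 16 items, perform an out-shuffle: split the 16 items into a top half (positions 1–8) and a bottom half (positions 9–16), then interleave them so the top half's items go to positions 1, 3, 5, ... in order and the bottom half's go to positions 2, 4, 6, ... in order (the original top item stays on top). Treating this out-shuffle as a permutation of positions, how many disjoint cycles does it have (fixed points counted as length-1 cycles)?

6

Trace each unvisited position around until it returns:
(1) (2 3 5 9) (4 7 13 10) (6 11) (8 15 14 12) (16)
6 cycles in total.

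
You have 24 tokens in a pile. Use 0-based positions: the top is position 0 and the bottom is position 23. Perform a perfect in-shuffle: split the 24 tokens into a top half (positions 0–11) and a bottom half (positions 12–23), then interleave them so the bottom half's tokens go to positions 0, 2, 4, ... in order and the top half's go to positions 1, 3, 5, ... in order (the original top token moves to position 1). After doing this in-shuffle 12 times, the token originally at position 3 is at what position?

Track the token's position through each in-shuffle:
3 → 7 → 15 → 6 → 13 → 2 → 5 → 11 → 23 → 22 → 20 → 16 → 8

8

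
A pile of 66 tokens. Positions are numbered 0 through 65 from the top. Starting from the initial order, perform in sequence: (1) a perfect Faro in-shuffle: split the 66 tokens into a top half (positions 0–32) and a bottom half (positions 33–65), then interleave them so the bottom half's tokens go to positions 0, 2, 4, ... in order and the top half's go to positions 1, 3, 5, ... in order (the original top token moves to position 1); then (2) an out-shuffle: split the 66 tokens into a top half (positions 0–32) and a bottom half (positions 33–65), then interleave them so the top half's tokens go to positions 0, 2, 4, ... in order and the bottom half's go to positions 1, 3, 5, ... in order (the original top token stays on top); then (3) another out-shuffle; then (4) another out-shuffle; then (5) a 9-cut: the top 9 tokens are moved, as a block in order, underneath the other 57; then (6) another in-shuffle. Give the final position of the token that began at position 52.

Track the token from position 52 forward through each operation:
  after op 1 (in-shuffle): 52 → 38
  after op 2 (out-shuffle): 38 → 11
  after op 3 (out-shuffle): 11 → 22
  after op 4 (out-shuffle): 22 → 44
  after op 5 (cut 9): 44 → 35
  after op 6 (in-shuffle): 35 → 4

4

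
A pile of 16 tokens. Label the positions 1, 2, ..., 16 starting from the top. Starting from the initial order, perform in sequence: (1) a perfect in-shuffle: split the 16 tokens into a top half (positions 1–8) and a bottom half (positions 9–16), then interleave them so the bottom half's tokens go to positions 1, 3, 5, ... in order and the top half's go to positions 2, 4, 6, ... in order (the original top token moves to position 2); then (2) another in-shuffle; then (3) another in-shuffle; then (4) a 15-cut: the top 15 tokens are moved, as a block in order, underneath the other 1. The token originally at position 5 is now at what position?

7

Track the token from position 5 forward through each operation:
  after op 1 (in-shuffle): 5 → 10
  after op 2 (in-shuffle): 10 → 3
  after op 3 (in-shuffle): 3 → 6
  after op 4 (cut 15): 6 → 7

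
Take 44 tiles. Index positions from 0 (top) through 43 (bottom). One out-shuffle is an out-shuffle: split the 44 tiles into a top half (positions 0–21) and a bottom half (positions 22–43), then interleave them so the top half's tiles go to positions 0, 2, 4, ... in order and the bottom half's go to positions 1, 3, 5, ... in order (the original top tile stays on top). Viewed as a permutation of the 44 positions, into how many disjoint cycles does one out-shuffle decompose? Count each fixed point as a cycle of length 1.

Trace each unvisited position around until it returns:
(0) (1 2 4 8 16 32 ... len 14) (3 6 12 24 5 10 ... len 14) (7 14 28 13 26 9 ... len 14) (43)
5 cycles in total.

5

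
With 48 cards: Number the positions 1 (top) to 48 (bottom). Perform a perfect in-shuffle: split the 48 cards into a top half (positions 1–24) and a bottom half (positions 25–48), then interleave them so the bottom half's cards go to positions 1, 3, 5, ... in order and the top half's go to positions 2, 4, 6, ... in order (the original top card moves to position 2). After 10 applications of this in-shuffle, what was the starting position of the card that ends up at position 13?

17

Work backwards from position 13, undoing one in-shuffle at a time:
13 ← 31 ← 40 ← 20 ← 10 ← 5 ← 27 ← 38 ← 19 ← 34 ← 17
So the card now at position 13 started at position 17.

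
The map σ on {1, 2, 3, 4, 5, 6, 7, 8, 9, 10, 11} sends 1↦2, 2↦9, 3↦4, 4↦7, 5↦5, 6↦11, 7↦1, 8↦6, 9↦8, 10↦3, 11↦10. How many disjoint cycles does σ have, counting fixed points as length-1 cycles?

Cycle decomposition: (1 2 9 8 6 11 10 3 4 7) (5).
2 cycles.

2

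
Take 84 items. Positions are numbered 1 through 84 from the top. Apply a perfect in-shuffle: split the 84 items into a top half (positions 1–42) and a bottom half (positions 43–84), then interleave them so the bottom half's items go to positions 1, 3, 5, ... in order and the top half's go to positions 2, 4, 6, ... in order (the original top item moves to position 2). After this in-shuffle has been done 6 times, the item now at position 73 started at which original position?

37

Work backwards from position 73, undoing one in-shuffle at a time:
73 ← 79 ← 82 ← 41 ← 63 ← 74 ← 37
So the item now at position 73 started at position 37.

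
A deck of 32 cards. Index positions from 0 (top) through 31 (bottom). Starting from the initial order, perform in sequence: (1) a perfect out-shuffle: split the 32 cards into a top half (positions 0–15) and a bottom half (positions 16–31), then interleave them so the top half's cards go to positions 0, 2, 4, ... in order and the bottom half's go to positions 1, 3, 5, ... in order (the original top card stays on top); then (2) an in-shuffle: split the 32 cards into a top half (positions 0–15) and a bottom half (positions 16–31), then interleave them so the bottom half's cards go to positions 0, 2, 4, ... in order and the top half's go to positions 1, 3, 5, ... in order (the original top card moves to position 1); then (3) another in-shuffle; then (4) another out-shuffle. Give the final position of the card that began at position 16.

Track the card from position 16 forward through each operation:
  after op 1 (out-shuffle): 16 → 1
  after op 2 (in-shuffle): 1 → 3
  after op 3 (in-shuffle): 3 → 7
  after op 4 (out-shuffle): 7 → 14

14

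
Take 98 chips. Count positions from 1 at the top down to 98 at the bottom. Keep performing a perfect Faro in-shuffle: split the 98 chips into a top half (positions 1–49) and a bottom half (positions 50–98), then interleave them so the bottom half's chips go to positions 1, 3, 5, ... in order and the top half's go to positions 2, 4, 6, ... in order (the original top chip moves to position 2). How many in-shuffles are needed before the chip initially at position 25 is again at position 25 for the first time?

Follow position 25 under repeated in-shuffles:
25 → 50 → 1 → 2 → 4 → 8 → 16 → 32 → ... → 25 (length 30)
It first returns after 30 in-shuffles.

30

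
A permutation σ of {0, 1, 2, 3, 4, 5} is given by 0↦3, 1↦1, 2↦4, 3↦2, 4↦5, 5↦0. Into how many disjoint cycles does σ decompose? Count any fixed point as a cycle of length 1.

2

Cycle decomposition: (0 3 2 4 5) (1).
2 cycles.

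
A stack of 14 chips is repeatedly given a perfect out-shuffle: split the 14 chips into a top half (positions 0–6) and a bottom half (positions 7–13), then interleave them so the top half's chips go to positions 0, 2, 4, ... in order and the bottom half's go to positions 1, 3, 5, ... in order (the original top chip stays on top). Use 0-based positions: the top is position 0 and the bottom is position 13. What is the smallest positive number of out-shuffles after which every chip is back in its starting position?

12

The out-shuffle permutes the 14 positions with cycle lengths [1, 1, 12].
Every chip is home exactly when every cycle has completed a whole number of laps, i.e. after lcm(1, 12) = 12 out-shuffles.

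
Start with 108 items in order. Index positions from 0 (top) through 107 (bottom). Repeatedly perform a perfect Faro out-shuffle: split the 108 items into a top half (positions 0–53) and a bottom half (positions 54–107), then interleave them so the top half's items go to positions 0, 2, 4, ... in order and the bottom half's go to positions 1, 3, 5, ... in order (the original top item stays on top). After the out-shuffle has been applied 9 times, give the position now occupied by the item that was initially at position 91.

Track the item's position through each out-shuffle:
91 → 75 → 43 → 86 → 65 → 23 → 46 → 92 → 77 → 47

47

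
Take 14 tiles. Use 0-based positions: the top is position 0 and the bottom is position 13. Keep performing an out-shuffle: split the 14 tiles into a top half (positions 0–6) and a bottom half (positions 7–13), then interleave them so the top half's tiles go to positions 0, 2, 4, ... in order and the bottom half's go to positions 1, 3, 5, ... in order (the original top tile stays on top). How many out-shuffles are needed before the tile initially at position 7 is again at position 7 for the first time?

12

Follow position 7 under repeated out-shuffles:
7 → 1 → 2 → 4 → 8 → 3 → 6 → 12 → 11 → 9 → 5 → 10 → 7
It first returns after 12 out-shuffles.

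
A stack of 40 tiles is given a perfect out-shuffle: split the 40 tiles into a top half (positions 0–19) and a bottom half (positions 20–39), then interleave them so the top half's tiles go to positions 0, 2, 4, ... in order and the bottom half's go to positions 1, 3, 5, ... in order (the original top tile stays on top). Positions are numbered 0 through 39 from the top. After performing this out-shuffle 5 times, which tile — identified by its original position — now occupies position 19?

Work backwards from position 19, undoing one out-shuffle at a time:
19 ← 29 ← 34 ← 17 ← 28 ← 14
So the tile now at position 19 started at position 14.

14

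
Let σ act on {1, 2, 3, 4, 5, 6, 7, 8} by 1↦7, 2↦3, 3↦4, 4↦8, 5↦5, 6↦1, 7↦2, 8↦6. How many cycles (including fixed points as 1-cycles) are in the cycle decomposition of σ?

Cycle decomposition: (1 7 2 3 4 8 6) (5).
2 cycles.

2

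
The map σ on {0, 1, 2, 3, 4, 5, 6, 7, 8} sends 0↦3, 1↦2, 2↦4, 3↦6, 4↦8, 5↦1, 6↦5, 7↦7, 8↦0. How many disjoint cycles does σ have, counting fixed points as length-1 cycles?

2

Cycle decomposition: (0 3 6 5 1 2 4 8) (7).
2 cycles.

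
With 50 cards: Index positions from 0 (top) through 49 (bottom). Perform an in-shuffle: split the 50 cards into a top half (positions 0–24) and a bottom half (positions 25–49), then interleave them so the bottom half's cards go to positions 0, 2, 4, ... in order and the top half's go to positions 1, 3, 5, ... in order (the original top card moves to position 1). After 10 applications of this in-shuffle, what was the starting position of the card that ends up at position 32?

Work backwards from position 32, undoing one in-shuffle at a time:
32 ← 41 ← 20 ← 35 ← 17 ← 8 ← 29 ← 14 ← 32 ← 41 ← 20
So the card now at position 32 started at position 20.

20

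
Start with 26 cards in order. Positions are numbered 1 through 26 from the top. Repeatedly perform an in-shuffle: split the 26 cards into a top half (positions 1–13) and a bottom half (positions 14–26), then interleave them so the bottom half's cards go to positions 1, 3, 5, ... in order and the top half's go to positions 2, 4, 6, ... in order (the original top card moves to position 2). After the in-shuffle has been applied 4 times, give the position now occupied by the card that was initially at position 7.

4

Track the card's position through each in-shuffle:
7 → 14 → 1 → 2 → 4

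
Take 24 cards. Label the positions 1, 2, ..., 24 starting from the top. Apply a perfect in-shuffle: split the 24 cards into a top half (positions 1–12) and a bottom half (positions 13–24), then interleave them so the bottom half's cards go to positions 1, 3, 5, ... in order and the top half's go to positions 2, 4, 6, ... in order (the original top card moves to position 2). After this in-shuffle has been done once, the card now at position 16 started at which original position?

Work backwards from position 16, undoing one in-shuffle at a time:
16 ← 8
So the card now at position 16 started at position 8.

8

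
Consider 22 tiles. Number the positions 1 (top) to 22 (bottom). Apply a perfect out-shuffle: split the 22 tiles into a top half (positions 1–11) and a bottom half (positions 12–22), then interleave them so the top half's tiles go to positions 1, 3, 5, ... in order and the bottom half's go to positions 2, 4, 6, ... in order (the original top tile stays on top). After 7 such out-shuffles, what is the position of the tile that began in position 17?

12

Track the tile's position through each out-shuffle:
17 → 12 → 2 → 3 → 5 → 9 → 17 → 12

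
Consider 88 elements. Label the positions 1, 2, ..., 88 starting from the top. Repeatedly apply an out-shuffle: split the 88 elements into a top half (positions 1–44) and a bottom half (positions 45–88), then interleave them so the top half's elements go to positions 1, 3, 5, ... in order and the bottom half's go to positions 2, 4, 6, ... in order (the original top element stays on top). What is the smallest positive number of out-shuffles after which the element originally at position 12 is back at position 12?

Follow position 12 under repeated out-shuffles:
12 → 23 → 45 → 2 → 3 → 5 → 9 → 17 → ... → 12 (length 28)
It first returns after 28 out-shuffles.

28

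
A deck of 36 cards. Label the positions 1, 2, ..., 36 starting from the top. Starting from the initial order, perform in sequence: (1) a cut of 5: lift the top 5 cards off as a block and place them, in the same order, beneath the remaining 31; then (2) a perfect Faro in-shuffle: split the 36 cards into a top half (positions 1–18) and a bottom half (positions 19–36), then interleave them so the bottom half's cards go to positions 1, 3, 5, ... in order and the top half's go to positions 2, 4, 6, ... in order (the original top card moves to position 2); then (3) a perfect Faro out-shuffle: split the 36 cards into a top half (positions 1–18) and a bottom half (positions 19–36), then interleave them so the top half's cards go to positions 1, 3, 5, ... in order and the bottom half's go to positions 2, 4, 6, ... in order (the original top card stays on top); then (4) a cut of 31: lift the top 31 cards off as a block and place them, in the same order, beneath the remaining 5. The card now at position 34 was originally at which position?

31

Undo the operations in reverse order, starting from position 34:
  undo op 4 (cut 31): 34 ← 29
  undo op 3 (out-shuffle, from top half): 29 ← 15
  undo op 2 (in-shuffle, from bottom half): 15 ← 26
  undo op 1 (cut 5): 26 ← 31
So the card at position 34 came from original position 31.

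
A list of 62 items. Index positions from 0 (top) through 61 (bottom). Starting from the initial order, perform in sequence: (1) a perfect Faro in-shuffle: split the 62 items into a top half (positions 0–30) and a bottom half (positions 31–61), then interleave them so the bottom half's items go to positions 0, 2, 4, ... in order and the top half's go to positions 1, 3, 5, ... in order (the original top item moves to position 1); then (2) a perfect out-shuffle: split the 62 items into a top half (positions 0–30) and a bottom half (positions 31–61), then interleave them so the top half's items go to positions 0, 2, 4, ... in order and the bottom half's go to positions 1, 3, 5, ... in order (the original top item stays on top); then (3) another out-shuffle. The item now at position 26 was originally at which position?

Undo the operations in reverse order, starting from position 26:
  undo op 3 (out-shuffle, from top half): 26 ← 13
  undo op 2 (out-shuffle, from bottom half): 13 ← 37
  undo op 1 (in-shuffle, from top half): 37 ← 18
So the item at position 26 came from original position 18.

18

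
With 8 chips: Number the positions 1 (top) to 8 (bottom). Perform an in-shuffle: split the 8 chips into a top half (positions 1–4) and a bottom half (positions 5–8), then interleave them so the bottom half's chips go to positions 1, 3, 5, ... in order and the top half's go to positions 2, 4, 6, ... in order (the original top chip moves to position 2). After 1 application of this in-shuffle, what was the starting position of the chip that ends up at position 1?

Work backwards from position 1, undoing one in-shuffle at a time:
1 ← 5
So the chip now at position 1 started at position 5.

5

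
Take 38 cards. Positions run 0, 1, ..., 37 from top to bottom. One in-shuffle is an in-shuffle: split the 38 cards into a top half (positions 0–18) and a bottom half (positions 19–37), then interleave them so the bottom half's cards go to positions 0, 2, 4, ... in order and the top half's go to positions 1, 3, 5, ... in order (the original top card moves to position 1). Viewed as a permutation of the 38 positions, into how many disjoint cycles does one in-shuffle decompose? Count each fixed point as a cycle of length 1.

4

Trace each unvisited position around until it returns:
(0 1 3 7 15 31 ... len 12) (2 5 11 23 8 17 ... len 12) (6 13 27 16 33 28 ... len 12) (12 25)
4 cycles in total.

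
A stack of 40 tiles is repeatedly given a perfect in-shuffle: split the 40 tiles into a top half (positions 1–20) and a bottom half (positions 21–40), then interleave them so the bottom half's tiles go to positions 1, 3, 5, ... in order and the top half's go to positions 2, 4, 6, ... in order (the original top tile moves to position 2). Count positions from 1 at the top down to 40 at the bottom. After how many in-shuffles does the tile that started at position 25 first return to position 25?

Follow position 25 under repeated in-shuffles:
25 → 9 → 18 → 36 → 31 → 21 → 1 → 2 → 4 → 8 → 16 → 32 → 23 → 5 → 10 → 20 → 40 → 39 → 37 → 33 → 25
It first returns after 20 in-shuffles.

20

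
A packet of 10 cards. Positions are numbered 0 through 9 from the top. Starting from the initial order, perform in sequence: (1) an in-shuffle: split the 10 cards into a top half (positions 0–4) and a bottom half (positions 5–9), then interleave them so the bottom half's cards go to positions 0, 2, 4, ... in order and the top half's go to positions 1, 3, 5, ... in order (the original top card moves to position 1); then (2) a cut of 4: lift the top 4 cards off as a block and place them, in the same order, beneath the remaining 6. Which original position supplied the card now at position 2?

8

Undo the operations in reverse order, starting from position 2:
  undo op 2 (cut 4): 2 ← 6
  undo op 1 (in-shuffle, from bottom half): 6 ← 8
So the card at position 2 came from original position 8.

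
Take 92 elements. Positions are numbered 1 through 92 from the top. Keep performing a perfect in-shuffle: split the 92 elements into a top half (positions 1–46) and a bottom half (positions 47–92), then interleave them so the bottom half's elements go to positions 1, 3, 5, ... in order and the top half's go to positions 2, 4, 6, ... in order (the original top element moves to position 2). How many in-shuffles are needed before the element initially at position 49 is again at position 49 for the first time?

10

Follow position 49 under repeated in-shuffles:
49 → 5 → 10 → 20 → 40 → 80 → 67 → 41 → 82 → 71 → 49
It first returns after 10 in-shuffles.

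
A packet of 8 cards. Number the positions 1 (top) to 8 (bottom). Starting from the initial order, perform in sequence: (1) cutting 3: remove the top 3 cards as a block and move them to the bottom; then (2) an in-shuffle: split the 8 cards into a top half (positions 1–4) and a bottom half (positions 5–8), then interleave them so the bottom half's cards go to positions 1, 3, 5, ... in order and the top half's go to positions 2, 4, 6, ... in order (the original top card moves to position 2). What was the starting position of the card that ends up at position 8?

7

Undo the operations in reverse order, starting from position 8:
  undo op 2 (in-shuffle, from top half): 8 ← 4
  undo op 1 (cut 3): 4 ← 7
So the card at position 8 came from original position 7.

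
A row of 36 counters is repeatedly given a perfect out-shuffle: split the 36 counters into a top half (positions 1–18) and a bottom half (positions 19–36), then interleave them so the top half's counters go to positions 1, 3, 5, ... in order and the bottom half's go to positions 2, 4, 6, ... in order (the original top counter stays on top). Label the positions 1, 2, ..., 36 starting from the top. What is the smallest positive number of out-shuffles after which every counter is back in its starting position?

12

The out-shuffle permutes the 36 positions with cycle lengths [1, 1, 3, 3, 4, 12, 12].
Every counter is home exactly when every cycle has completed a whole number of laps, i.e. after lcm(1, 3, 4, 12) = 12 out-shuffles.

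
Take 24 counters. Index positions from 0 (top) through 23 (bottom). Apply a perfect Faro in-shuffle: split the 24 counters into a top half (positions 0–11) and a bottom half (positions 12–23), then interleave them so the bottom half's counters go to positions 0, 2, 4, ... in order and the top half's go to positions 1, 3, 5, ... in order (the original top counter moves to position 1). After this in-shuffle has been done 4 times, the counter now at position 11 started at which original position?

6

Work backwards from position 11, undoing one in-shuffle at a time:
11 ← 5 ← 2 ← 13 ← 6
So the counter now at position 11 started at position 6.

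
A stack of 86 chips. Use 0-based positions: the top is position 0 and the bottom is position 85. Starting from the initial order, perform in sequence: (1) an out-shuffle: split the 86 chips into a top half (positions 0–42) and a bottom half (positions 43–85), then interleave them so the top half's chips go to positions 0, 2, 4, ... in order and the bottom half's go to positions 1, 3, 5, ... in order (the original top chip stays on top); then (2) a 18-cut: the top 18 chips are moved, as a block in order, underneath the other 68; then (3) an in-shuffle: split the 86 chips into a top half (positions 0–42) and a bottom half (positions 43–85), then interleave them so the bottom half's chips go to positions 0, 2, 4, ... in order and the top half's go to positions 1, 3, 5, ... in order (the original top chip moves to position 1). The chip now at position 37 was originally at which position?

Undo the operations in reverse order, starting from position 37:
  undo op 3 (in-shuffle, from top half): 37 ← 18
  undo op 2 (cut 18): 18 ← 36
  undo op 1 (out-shuffle, from top half): 36 ← 18
So the chip at position 37 came from original position 18.

18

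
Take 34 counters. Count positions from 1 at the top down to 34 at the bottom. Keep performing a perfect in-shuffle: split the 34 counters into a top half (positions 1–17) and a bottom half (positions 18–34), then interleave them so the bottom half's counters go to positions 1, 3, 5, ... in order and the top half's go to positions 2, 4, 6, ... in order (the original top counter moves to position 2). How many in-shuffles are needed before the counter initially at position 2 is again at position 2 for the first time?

12

Follow position 2 under repeated in-shuffles:
2 → 4 → 8 → 16 → 32 → 29 → 23 → 11 → 22 → 9 → 18 → 1 → 2
It first returns after 12 in-shuffles.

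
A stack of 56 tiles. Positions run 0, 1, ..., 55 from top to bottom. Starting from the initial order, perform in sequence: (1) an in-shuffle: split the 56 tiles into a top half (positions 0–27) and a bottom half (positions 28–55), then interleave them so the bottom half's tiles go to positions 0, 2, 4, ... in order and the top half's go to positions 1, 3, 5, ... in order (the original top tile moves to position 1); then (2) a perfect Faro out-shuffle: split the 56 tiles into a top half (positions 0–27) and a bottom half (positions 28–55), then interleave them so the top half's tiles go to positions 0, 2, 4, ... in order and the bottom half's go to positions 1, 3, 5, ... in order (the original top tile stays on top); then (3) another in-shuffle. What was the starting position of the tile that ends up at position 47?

Undo the operations in reverse order, starting from position 47:
  undo op 3 (in-shuffle, from top half): 47 ← 23
  undo op 2 (out-shuffle, from bottom half): 23 ← 39
  undo op 1 (in-shuffle, from top half): 39 ← 19
So the tile at position 47 came from original position 19.

19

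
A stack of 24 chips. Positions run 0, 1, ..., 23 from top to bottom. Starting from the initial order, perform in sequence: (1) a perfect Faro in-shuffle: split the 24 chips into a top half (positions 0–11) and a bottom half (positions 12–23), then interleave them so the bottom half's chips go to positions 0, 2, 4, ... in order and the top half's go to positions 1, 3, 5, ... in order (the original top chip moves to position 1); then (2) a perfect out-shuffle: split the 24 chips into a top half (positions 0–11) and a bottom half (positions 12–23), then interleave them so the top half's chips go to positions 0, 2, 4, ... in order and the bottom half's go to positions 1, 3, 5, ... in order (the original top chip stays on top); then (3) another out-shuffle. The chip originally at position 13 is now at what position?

8

Track the chip from position 13 forward through each operation:
  after op 1 (in-shuffle): 13 → 2
  after op 2 (out-shuffle): 2 → 4
  after op 3 (out-shuffle): 4 → 8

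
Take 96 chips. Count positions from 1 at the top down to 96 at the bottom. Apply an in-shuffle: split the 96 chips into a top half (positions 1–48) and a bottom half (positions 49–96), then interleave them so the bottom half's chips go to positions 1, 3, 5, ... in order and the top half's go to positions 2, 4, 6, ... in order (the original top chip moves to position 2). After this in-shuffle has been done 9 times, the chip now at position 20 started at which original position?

Work backwards from position 20, undoing one in-shuffle at a time:
20 ← 10 ← 5 ← 51 ← 74 ← 37 ← 67 ← 82 ← 41 ← 69
So the chip now at position 20 started at position 69.

69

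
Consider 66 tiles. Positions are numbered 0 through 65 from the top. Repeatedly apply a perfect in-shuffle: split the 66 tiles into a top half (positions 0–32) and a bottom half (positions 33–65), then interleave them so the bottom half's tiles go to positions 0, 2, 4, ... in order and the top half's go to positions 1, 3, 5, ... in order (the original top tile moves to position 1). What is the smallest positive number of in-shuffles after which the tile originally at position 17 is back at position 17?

Follow position 17 under repeated in-shuffles:
17 → 35 → 4 → 9 → 19 → 39 → 12 → 25 → ... → 17 (length 66)
It first returns after 66 in-shuffles.

66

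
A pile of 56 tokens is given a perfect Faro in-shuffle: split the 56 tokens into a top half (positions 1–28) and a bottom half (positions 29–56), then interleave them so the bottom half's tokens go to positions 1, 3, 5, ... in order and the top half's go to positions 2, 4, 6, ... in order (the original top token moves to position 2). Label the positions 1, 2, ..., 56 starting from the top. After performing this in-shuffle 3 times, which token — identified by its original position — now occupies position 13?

23

Work backwards from position 13, undoing one in-shuffle at a time:
13 ← 35 ← 46 ← 23
So the token now at position 13 started at position 23.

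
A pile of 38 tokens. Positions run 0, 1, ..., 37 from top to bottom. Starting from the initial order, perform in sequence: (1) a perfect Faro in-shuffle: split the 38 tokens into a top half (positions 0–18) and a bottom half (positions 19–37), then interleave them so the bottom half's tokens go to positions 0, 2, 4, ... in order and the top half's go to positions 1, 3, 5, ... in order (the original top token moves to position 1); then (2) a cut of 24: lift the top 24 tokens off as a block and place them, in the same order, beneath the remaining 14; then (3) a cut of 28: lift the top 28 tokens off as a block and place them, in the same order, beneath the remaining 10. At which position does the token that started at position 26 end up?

0

Track the token from position 26 forward through each operation:
  after op 1 (in-shuffle): 26 → 14
  after op 2 (cut 24): 14 → 28
  after op 3 (cut 28): 28 → 0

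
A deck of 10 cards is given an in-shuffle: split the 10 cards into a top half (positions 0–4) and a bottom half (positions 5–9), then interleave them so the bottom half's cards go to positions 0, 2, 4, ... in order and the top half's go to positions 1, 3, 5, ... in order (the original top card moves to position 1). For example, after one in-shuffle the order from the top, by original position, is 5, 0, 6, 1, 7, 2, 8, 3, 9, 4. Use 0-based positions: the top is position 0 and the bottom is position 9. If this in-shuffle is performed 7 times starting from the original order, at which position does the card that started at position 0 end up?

6

Track the card's position through each in-shuffle:
0 → 1 → 3 → 7 → 4 → 9 → 8 → 6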